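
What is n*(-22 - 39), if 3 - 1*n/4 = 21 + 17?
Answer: 8540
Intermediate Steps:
n = -140 (n = 12 - 4*(21 + 17) = 12 - 4*38 = 12 - 152 = -140)
n*(-22 - 39) = -140*(-22 - 39) = -140*(-61) = 8540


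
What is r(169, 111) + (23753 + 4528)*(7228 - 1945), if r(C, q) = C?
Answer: 149408692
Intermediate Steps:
r(169, 111) + (23753 + 4528)*(7228 - 1945) = 169 + (23753 + 4528)*(7228 - 1945) = 169 + 28281*5283 = 169 + 149408523 = 149408692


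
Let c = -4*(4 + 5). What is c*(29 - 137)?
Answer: 3888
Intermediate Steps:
c = -36 (c = -4*9 = -36)
c*(29 - 137) = -36*(29 - 137) = -36*(-108) = 3888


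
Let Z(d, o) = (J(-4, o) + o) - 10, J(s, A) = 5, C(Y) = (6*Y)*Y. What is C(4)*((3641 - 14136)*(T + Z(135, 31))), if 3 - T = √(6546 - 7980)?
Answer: -29218080 + 1007520*I*√1434 ≈ -2.9218e+7 + 3.8153e+7*I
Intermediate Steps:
C(Y) = 6*Y²
T = 3 - I*√1434 (T = 3 - √(6546 - 7980) = 3 - √(-1434) = 3 - I*√1434 ≈ 3.0 - 37.868*I)
Z(d, o) = -5 + o (Z(d, o) = (5 + o) - 10 = -5 + o)
C(4)*((3641 - 14136)*(T + Z(135, 31))) = (6*4²)*((3641 - 14136)*((3 - I*√1434) + (-5 + 31))) = (6*16)*(-10495*((3 - I*√1434) + 26)) = 96*(-10495*(29 - I*√1434)) = 96*(-304355 + 10495*I*√1434) = -29218080 + 1007520*I*√1434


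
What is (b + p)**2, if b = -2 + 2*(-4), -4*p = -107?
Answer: 4489/16 ≈ 280.56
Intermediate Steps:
p = 107/4 (p = -1/4*(-107) = 107/4 ≈ 26.750)
b = -10 (b = -2 - 8 = -10)
(b + p)**2 = (-10 + 107/4)**2 = (67/4)**2 = 4489/16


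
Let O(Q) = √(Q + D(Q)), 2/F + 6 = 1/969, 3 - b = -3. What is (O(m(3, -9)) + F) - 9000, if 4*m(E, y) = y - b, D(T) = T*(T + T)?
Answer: -52318938/5813 + √390/4 ≈ -8995.4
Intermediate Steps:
b = 6 (b = 3 - 1*(-3) = 3 + 3 = 6)
D(T) = 2*T² (D(T) = T*(2*T) = 2*T²)
m(E, y) = -3/2 + y/4 (m(E, y) = (y - 1*6)/4 = (y - 6)/4 = (-6 + y)/4 = -3/2 + y/4)
F = -1938/5813 (F = 2/(-6 + 1/969) = 2/(-5813/969) = 2*(-969/5813) = -1938/5813 ≈ -0.33339)
O(Q) = √(Q + 2*Q²)
(O(m(3, -9)) + F) - 9000 = (√((-3/2 + (¼)*(-9))*(1 + 2*(-3/2 + (¼)*(-9)))) - 1938/5813) - 9000 = (√((-3/2 - 9/4)*(1 + 2*(-3/2 - 9/4))) - 1938/5813) - 9000 = (√(-15*(1 + 2*(-15/4))/4) - 1938/5813) - 9000 = (√(-15*(1 - 15/2)/4) - 1938/5813) - 9000 = (√(-15/4*(-13/2)) - 1938/5813) - 9000 = (√(195/8) - 1938/5813) - 9000 = (√390/4 - 1938/5813) - 9000 = (-1938/5813 + √390/4) - 9000 = -52318938/5813 + √390/4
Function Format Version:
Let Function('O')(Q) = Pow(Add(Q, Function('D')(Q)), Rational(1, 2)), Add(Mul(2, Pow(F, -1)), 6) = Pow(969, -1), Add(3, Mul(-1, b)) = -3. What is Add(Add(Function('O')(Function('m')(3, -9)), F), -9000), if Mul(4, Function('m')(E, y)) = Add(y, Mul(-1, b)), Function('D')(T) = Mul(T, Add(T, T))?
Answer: Add(Rational(-52318938, 5813), Mul(Rational(1, 4), Pow(390, Rational(1, 2)))) ≈ -8995.4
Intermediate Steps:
b = 6 (b = Add(3, Mul(-1, -3)) = Add(3, 3) = 6)
Function('D')(T) = Mul(2, Pow(T, 2)) (Function('D')(T) = Mul(T, Mul(2, T)) = Mul(2, Pow(T, 2)))
Function('m')(E, y) = Add(Rational(-3, 2), Mul(Rational(1, 4), y)) (Function('m')(E, y) = Mul(Rational(1, 4), Add(y, Mul(-1, 6))) = Mul(Rational(1, 4), Add(y, -6)) = Mul(Rational(1, 4), Add(-6, y)) = Add(Rational(-3, 2), Mul(Rational(1, 4), y)))
F = Rational(-1938, 5813) (F = Mul(2, Pow(Add(-6, Pow(969, -1)), -1)) = Mul(2, Pow(Add(-6, Rational(1, 969)), -1)) = Mul(2, Pow(Rational(-5813, 969), -1)) = Mul(2, Rational(-969, 5813)) = Rational(-1938, 5813) ≈ -0.33339)
Function('O')(Q) = Pow(Add(Q, Mul(2, Pow(Q, 2))), Rational(1, 2))
Add(Add(Function('O')(Function('m')(3, -9)), F), -9000) = Add(Add(Pow(Mul(Add(Rational(-3, 2), Mul(Rational(1, 4), -9)), Add(1, Mul(2, Add(Rational(-3, 2), Mul(Rational(1, 4), -9))))), Rational(1, 2)), Rational(-1938, 5813)), -9000) = Add(Add(Pow(Mul(Add(Rational(-3, 2), Rational(-9, 4)), Add(1, Mul(2, Add(Rational(-3, 2), Rational(-9, 4))))), Rational(1, 2)), Rational(-1938, 5813)), -9000) = Add(Add(Pow(Mul(Rational(-15, 4), Add(1, Mul(2, Rational(-15, 4)))), Rational(1, 2)), Rational(-1938, 5813)), -9000) = Add(Add(Pow(Mul(Rational(-15, 4), Add(1, Rational(-15, 2))), Rational(1, 2)), Rational(-1938, 5813)), -9000) = Add(Add(Pow(Mul(Rational(-15, 4), Rational(-13, 2)), Rational(1, 2)), Rational(-1938, 5813)), -9000) = Add(Add(Pow(Rational(195, 8), Rational(1, 2)), Rational(-1938, 5813)), -9000) = Add(Add(Mul(Rational(1, 4), Pow(390, Rational(1, 2))), Rational(-1938, 5813)), -9000) = Add(Add(Rational(-1938, 5813), Mul(Rational(1, 4), Pow(390, Rational(1, 2)))), -9000) = Add(Rational(-52318938, 5813), Mul(Rational(1, 4), Pow(390, Rational(1, 2))))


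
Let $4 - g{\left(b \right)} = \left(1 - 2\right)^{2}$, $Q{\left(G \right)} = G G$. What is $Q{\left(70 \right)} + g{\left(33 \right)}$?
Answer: $4903$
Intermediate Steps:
$Q{\left(G \right)} = G^{2}$
$g{\left(b \right)} = 3$ ($g{\left(b \right)} = 4 - \left(1 - 2\right)^{2} = 4 - \left(-1\right)^{2} = 4 - 1 = 3$)
$Q{\left(70 \right)} + g{\left(33 \right)} = 70^{2} + 3 = 4900 + 3 = 4903$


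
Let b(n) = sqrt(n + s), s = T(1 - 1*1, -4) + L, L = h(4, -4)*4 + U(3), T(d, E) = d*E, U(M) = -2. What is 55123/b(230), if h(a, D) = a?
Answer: 55123*sqrt(61)/122 ≈ 3528.9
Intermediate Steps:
T(d, E) = E*d
L = 14 (L = 4*4 - 2 = 16 - 2 = 14)
s = 14 (s = -4*(1 - 1*1) + 14 = -4*(1 - 1) + 14 = -4*0 + 14 = 0 + 14 = 14)
b(n) = sqrt(14 + n) (b(n) = sqrt(n + 14) = sqrt(14 + n))
55123/b(230) = 55123/(sqrt(14 + 230)) = 55123/(sqrt(244)) = 55123/((2*sqrt(61))) = 55123*(sqrt(61)/122) = 55123*sqrt(61)/122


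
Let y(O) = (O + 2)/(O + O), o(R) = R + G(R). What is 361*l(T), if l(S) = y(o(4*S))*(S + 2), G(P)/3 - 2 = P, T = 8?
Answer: 122740/67 ≈ 1831.9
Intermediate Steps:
G(P) = 6 + 3*P
o(R) = 6 + 4*R (o(R) = R + (6 + 3*R) = 6 + 4*R)
y(O) = (2 + O)/(2*O) (y(O) = (2 + O)/((2*O)) = (2 + O)*(1/(2*O)) = (2 + O)/(2*O))
l(S) = (2 + S)*(8 + 16*S)/(2*(6 + 16*S)) (l(S) = ((2 + (6 + 4*(4*S)))/(2*(6 + 4*(4*S))))*(S + 2) = ((2 + (6 + 16*S))/(2*(6 + 16*S)))*(2 + S) = ((8 + 16*S)/(2*(6 + 16*S)))*(2 + S) = (2 + S)*(8 + 16*S)/(2*(6 + 16*S)))
361*l(T) = 361*(2*(1 + 2*8)*(2 + 8)/(3 + 8*8)) = 361*(2*(1 + 16)*10/(3 + 64)) = 361*(2*17*10/67) = 361*(2*(1/67)*17*10) = 361*(340/67) = 122740/67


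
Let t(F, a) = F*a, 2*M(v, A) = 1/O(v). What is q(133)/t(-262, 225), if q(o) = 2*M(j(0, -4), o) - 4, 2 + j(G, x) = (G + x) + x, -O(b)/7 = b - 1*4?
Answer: 391/5777100 ≈ 6.7681e-5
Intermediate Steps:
O(b) = 28 - 7*b (O(b) = -7*(b - 1*4) = -7*(b - 4) = -7*(-4 + b) = 28 - 7*b)
j(G, x) = -2 + G + 2*x (j(G, x) = -2 + ((G + x) + x) = -2 + (G + 2*x) = -2 + G + 2*x)
M(v, A) = 1/(2*(28 - 7*v))
q(o) = -391/98 (q(o) = 2*(-1/(-56 + 14*(-2 + 0 + 2*(-4)))) - 4 = 2*(-1/(-56 + 14*(-2 + 0 - 8))) - 4 = 2*(-1/(-56 + 14*(-10))) - 4 = 2*(-1/(-56 - 140)) - 4 = 2*(-1/(-196)) - 4 = 2*(-1*(-1/196)) - 4 = 2*(1/196) - 4 = 1/98 - 4 = -391/98)
q(133)/t(-262, 225) = -391/(98*((-262*225))) = -391/98/(-58950) = -391/98*(-1/58950) = 391/5777100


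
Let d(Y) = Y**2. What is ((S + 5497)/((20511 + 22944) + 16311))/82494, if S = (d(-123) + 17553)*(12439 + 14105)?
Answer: 867516505/4930336404 ≈ 0.17595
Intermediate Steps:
S = 867511008 (S = ((-123)**2 + 17553)*(12439 + 14105) = (15129 + 17553)*26544 = 32682*26544 = 867511008)
((S + 5497)/((20511 + 22944) + 16311))/82494 = ((867511008 + 5497)/((20511 + 22944) + 16311))/82494 = (867516505/(43455 + 16311))*(1/82494) = (867516505/59766)*(1/82494) = 867516505/4930336404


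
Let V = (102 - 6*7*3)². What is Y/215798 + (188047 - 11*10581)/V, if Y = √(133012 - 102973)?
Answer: 8957/72 + √30039/215798 ≈ 124.40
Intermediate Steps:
Y = √30039 ≈ 173.32
V = 576 (V = (102 - 42*3)² = (102 - 126)² = (-24)² = 576)
Y/215798 + (188047 - 11*10581)/V = √30039/215798 + (188047 - 11*10581)/576 = √30039*(1/215798) + (188047 - 1*116391)*(1/576) = √30039/215798 + (188047 - 116391)*(1/576) = √30039/215798 + 71656*(1/576) = √30039/215798 + 8957/72 = 8957/72 + √30039/215798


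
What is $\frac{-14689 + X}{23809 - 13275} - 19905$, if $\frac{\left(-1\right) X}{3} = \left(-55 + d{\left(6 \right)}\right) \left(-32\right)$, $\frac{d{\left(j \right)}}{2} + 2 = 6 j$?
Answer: $- \frac{209692711}{10534} \approx -19906.0$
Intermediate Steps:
$d{\left(j \right)} = -4 + 12 j$ ($d{\left(j \right)} = -4 + 2 \cdot 6 j = -4 + 12 j$)
$X = 1248$ ($X = - 3 \left(-55 + \left(-4 + 12 \cdot 6\right)\right) \left(-32\right) = - 3 \left(-55 + \left(-4 + 72\right)\right) \left(-32\right) = - 3 \left(-55 + 68\right) \left(-32\right) = - 3 \cdot 13 \left(-32\right) = \left(-3\right) \left(-416\right) = 1248$)
$\frac{-14689 + X}{23809 - 13275} - 19905 = \frac{-14689 + 1248}{23809 - 13275} - 19905 = - \frac{13441}{10534} - 19905 = - \frac{209692711}{10534}$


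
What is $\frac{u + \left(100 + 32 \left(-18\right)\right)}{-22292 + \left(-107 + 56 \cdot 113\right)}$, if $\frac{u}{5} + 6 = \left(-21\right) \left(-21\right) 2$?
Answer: $- \frac{3904}{16071} \approx -0.24292$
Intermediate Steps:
$u = 4380$ ($u = -30 + 5 \left(-21\right) \left(-21\right) 2 = -30 + 5 \cdot 441 \cdot 2 = -30 + 5 \cdot 882 = -30 + 4410 = 4380$)
$\frac{u + \left(100 + 32 \left(-18\right)\right)}{-22292 + \left(-107 + 56 \cdot 113\right)} = \frac{4380 + \left(100 + 32 \left(-18\right)\right)}{-22292 + \left(-107 + 56 \cdot 113\right)} = \frac{4380 + \left(100 - 576\right)}{-22292 + \left(-107 + 6328\right)} = \frac{4380 - 476}{-22292 + 6221} = \frac{3904}{-16071} = 3904 \left(- \frac{1}{16071}\right) = - \frac{3904}{16071}$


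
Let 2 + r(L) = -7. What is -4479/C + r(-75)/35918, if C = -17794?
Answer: 40179144/159781223 ≈ 0.25146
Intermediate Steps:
r(L) = -9 (r(L) = -2 - 7 = -9)
-4479/C + r(-75)/35918 = -4479/(-17794) - 9/35918 = -4479*(-1/17794) - 9*1/35918 = 4479/17794 - 9/35918 = 40179144/159781223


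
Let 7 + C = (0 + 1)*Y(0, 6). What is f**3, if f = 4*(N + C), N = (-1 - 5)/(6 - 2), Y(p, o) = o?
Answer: -1000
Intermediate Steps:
N = -3/2 (N = -6/4 = -6*1/4 = -3/2 ≈ -1.5000)
C = -1 (C = -7 + (0 + 1)*6 = -7 + 1*6 = -7 + 6 = -1)
f = -10 (f = 4*(-3/2 - 1) = 4*(-5/2) = -10)
f**3 = (-10)**3 = -1000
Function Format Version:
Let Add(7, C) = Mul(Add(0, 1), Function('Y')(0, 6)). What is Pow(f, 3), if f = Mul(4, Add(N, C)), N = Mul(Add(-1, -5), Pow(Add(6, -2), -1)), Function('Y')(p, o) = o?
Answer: -1000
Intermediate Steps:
N = Rational(-3, 2) (N = Mul(-6, Pow(4, -1)) = Mul(-6, Rational(1, 4)) = Rational(-3, 2) ≈ -1.5000)
C = -1 (C = Add(-7, Mul(Add(0, 1), 6)) = Add(-7, Mul(1, 6)) = Add(-7, 6) = -1)
f = -10 (f = Mul(4, Add(Rational(-3, 2), -1)) = Mul(4, Rational(-5, 2)) = -10)
Pow(f, 3) = Pow(-10, 3) = -1000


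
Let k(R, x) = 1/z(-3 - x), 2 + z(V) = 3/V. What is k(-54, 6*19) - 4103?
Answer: -324176/79 ≈ -4103.5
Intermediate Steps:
z(V) = -2 + 3/V
k(R, x) = 1/(-2 + 3/(-3 - x))
k(-54, 6*19) - 4103 = (-3 - 6*19)/(9 + 2*(6*19)) - 4103 = (-3 - 1*114)/(9 + 2*114) - 4103 = (-3 - 114)/(9 + 228) - 4103 = -117/237 - 4103 = (1/237)*(-117) - 4103 = -39/79 - 4103 = -324176/79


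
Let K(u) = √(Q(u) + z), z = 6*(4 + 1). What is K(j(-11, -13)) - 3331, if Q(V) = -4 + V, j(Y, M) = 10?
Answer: -3325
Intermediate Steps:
z = 30 (z = 6*5 = 30)
K(u) = √(26 + u) (K(u) = √((-4 + u) + 30) = √(26 + u))
K(j(-11, -13)) - 3331 = √(26 + 10) - 3331 = √36 - 3331 = 6 - 3331 = -3325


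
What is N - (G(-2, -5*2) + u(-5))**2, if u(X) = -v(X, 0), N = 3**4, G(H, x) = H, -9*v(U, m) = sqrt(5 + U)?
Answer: 77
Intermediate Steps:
v(U, m) = -sqrt(5 + U)/9
N = 81
u(X) = sqrt(5 + X)/9 (u(X) = -(-1)*sqrt(5 + X)/9 = sqrt(5 + X)/9)
N - (G(-2, -5*2) + u(-5))**2 = 81 - (-2 + sqrt(5 - 5)/9)**2 = 81 - (-2 + sqrt(0)/9)**2 = 81 - (-2 + (1/9)*0)**2 = 81 - (-2 + 0)**2 = 81 - 1*(-2)**2 = 81 - 1*4 = 81 - 4 = 77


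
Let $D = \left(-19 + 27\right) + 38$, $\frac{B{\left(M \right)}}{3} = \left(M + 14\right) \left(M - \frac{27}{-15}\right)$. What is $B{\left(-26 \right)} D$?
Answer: $\frac{200376}{5} \approx 40075.0$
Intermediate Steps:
$B{\left(M \right)} = 3 \left(14 + M\right) \left(\frac{9}{5} + M\right)$ ($B{\left(M \right)} = 3 \left(M + 14\right) \left(M - \frac{27}{-15}\right) = 3 \left(14 + M\right) \left(M - - \frac{9}{5}\right) = 3 \left(14 + M\right) \left(M + \frac{9}{5}\right) = 3 \left(14 + M\right) \left(\frac{9}{5} + M\right)$)
$D = 46$ ($D = 8 + 38 = 46$)
$B{\left(-26 \right)} D = \left(\frac{378}{5} + 3 \left(-26\right)^{2} + \frac{237}{5} \left(-26\right)\right) 46 = \left(\frac{378}{5} + 3 \cdot 676 - \frac{6162}{5}\right) 46 = \left(\frac{378}{5} + 2028 - \frac{6162}{5}\right) 46 = \frac{4356}{5} \cdot 46 = \frac{200376}{5}$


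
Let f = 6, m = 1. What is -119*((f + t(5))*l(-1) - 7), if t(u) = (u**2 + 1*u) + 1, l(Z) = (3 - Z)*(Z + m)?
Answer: 833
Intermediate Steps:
l(Z) = (1 + Z)*(3 - Z) (l(Z) = (3 - Z)*(Z + 1) = (3 - Z)*(1 + Z) = (1 + Z)*(3 - Z))
t(u) = 1 + u + u**2 (t(u) = (u**2 + u) + 1 = (u + u**2) + 1 = 1 + u + u**2)
-119*((f + t(5))*l(-1) - 7) = -119*((6 + (1 + 5 + 5**2))*(3 - 1*(-1)**2 + 2*(-1)) - 7) = -119*((6 + (1 + 5 + 25))*(3 - 1*1 - 2) - 7) = -119*((6 + 31)*(3 - 1 - 2) - 7) = -119*(37*0 - 7) = -119*(0 - 7) = -119*(-7) = 833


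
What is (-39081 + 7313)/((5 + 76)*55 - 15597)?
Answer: 15884/5571 ≈ 2.8512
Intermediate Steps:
(-39081 + 7313)/((5 + 76)*55 - 15597) = -31768/(81*55 - 15597) = -31768/(4455 - 15597) = -31768/(-11142) = -31768*(-1/11142) = 15884/5571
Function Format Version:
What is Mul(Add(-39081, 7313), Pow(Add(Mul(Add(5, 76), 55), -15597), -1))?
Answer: Rational(15884, 5571) ≈ 2.8512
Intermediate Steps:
Mul(Add(-39081, 7313), Pow(Add(Mul(Add(5, 76), 55), -15597), -1)) = Mul(-31768, Pow(Add(Mul(81, 55), -15597), -1)) = Mul(-31768, Pow(Add(4455, -15597), -1)) = Mul(-31768, Pow(-11142, -1)) = Mul(-31768, Rational(-1, 11142)) = Rational(15884, 5571)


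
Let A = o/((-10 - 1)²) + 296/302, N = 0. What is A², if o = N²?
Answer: 21904/22801 ≈ 0.96066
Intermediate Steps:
o = 0 (o = 0² = 0)
A = 148/151 (A = 0/((-10 - 1)²) + 296/302 = 0/((-11)²) + 296*(1/302) = 0/121 + 148/151 = 0*(1/121) + 148/151 = 0 + 148/151 = 148/151 ≈ 0.98013)
A² = (148/151)² = 21904/22801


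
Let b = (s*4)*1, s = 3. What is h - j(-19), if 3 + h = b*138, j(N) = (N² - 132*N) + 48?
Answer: -1264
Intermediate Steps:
b = 12 (b = (3*4)*1 = 12*1 = 12)
j(N) = 48 + N² - 132*N
h = 1653 (h = -3 + 12*138 = -3 + 1656 = 1653)
h - j(-19) = 1653 - (48 + (-19)² - 132*(-19)) = 1653 - (48 + 361 + 2508) = 1653 - 1*2917 = 1653 - 2917 = -1264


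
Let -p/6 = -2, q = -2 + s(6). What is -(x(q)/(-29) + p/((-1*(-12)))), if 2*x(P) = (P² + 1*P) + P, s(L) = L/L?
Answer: -59/58 ≈ -1.0172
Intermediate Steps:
s(L) = 1
q = -1 (q = -2 + 1 = -1)
p = 12 (p = -6*(-2) = 12)
x(P) = P + P²/2 (x(P) = ((P² + 1*P) + P)/2 = ((P² + P) + P)/2 = ((P + P²) + P)/2 = (P² + 2*P)/2 = P + P²/2)
-(x(q)/(-29) + p/((-1*(-12)))) = -(((½)*(-1)*(2 - 1))/(-29) + 12/((-1*(-12)))) = -(((½)*(-1)*1)*(-1/29) + 12/12) = -(-½*(-1/29) + 12*(1/12)) = -(1/58 + 1) = -1*59/58 = -59/58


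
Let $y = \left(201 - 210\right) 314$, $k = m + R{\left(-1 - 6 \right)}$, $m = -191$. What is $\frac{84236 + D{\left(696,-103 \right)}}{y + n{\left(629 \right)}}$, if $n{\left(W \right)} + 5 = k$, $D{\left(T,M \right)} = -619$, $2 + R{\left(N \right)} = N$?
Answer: $- \frac{83617}{3031} \approx -27.587$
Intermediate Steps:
$R{\left(N \right)} = -2 + N$
$k = -200$ ($k = -191 - 9 = -200$)
$n{\left(W \right)} = -205$ ($n{\left(W \right)} = -5 - 200 = -205$)
$y = -2826$ ($y = \left(-9\right) 314 = -2826$)
$\frac{84236 + D{\left(696,-103 \right)}}{y + n{\left(629 \right)}} = \frac{84236 - 619}{-2826 - 205} = \frac{83617}{-3031} = 83617 \left(- \frac{1}{3031}\right) = - \frac{83617}{3031}$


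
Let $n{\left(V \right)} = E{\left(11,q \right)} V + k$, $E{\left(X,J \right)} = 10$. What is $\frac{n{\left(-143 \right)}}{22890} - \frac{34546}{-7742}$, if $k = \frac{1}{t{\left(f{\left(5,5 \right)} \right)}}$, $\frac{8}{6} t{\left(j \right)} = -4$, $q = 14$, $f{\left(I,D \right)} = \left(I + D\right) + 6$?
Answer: $\frac{167075207}{37974510} \approx 4.3997$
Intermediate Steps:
$f{\left(I,D \right)} = 6 + D + I$ ($f{\left(I,D \right)} = \left(D + I\right) + 6 = 6 + D + I$)
$t{\left(j \right)} = -3$ ($t{\left(j \right)} = \frac{3}{4} \left(-4\right) = -3$)
$k = - \frac{1}{3}$ ($k = \frac{1}{-3} = - \frac{1}{3} \approx -0.33333$)
$n{\left(V \right)} = - \frac{1}{3} + 10 V$ ($n{\left(V \right)} = 10 V - \frac{1}{3} = - \frac{1}{3} + 10 V$)
$\frac{n{\left(-143 \right)}}{22890} - \frac{34546}{-7742} = \frac{- \frac{1}{3} + 10 \left(-143\right)}{22890} - \frac{34546}{-7742} = \left(- \frac{1}{3} - 1430\right) \frac{1}{22890} - - \frac{17273}{3871} = \left(- \frac{4291}{3}\right) \frac{1}{22890} + \frac{17273}{3871} = - \frac{613}{9810} + \frac{17273}{3871} = \frac{167075207}{37974510}$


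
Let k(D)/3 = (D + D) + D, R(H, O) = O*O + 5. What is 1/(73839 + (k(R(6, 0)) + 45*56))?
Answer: 1/76404 ≈ 1.3088e-5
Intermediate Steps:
R(H, O) = 5 + O² (R(H, O) = O² + 5 = 5 + O²)
k(D) = 9*D (k(D) = 3*((D + D) + D) = 3*(2*D + D) = 3*(3*D) = 9*D)
1/(73839 + (k(R(6, 0)) + 45*56)) = 1/(73839 + (9*(5 + 0²) + 45*56)) = 1/(73839 + (9*(5 + 0) + 2520)) = 1/(73839 + (9*5 + 2520)) = 1/(73839 + (45 + 2520)) = 1/(73839 + 2565) = 1/76404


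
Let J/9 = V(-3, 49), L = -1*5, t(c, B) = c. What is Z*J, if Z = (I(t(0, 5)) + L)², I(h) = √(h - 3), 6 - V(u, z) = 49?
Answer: -8514 + 3870*I*√3 ≈ -8514.0 + 6703.0*I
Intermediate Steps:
V(u, z) = -43 (V(u, z) = 6 - 1*49 = 6 - 49 = -43)
L = -5
I(h) = √(-3 + h)
J = -387 (J = 9*(-43) = -387)
Z = (-5 + I*√3)² (Z = (√(-3 + 0) - 5)² = (√(-3) - 5)² = (I*√3 - 5)² = (-5 + I*√3)² ≈ 22.0 - 17.32*I)
Z*J = (5 - I*√3)²*(-387) = -387*(5 - I*√3)²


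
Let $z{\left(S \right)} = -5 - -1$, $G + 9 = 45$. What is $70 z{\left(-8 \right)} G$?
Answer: $-10080$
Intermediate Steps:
$G = 36$ ($G = -9 + 45 = 36$)
$z{\left(S \right)} = -4$ ($z{\left(S \right)} = -5 + 1 = -4$)
$70 z{\left(-8 \right)} G = 70 \left(-4\right) 36 = \left(-280\right) 36 = -10080$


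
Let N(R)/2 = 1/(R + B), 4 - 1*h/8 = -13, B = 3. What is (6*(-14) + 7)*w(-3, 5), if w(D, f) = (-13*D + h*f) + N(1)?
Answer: -110803/2 ≈ -55402.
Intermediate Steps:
h = 136 (h = 32 - 8*(-13) = 32 + 104 = 136)
N(R) = 2/(3 + R) (N(R) = 2/(R + 3) = 2/(3 + R))
w(D, f) = ½ - 13*D + 136*f (w(D, f) = (-13*D + 136*f) + 2/(3 + 1) = (-13*D + 136*f) + 2/4 = (-13*D + 136*f) + 2*(¼) = (-13*D + 136*f) + ½ = ½ - 13*D + 136*f)
(6*(-14) + 7)*w(-3, 5) = (6*(-14) + 7)*(½ - 13*(-3) + 136*5) = (-84 + 7)*(½ + 39 + 680) = -77*1439/2 = -110803/2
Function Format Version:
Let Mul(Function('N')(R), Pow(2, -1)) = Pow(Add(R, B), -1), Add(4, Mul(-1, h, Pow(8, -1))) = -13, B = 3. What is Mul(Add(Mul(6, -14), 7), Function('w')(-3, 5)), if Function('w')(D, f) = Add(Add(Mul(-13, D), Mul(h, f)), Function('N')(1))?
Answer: Rational(-110803, 2) ≈ -55402.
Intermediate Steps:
h = 136 (h = Add(32, Mul(-8, -13)) = Add(32, 104) = 136)
Function('N')(R) = Mul(2, Pow(Add(3, R), -1)) (Function('N')(R) = Mul(2, Pow(Add(R, 3), -1)) = Mul(2, Pow(Add(3, R), -1)))
Function('w')(D, f) = Add(Rational(1, 2), Mul(-13, D), Mul(136, f)) (Function('w')(D, f) = Add(Add(Mul(-13, D), Mul(136, f)), Mul(2, Pow(Add(3, 1), -1))) = Add(Add(Mul(-13, D), Mul(136, f)), Mul(2, Pow(4, -1))) = Add(Add(Mul(-13, D), Mul(136, f)), Mul(2, Rational(1, 4))) = Add(Add(Mul(-13, D), Mul(136, f)), Rational(1, 2)) = Add(Rational(1, 2), Mul(-13, D), Mul(136, f)))
Mul(Add(Mul(6, -14), 7), Function('w')(-3, 5)) = Mul(Add(Mul(6, -14), 7), Add(Rational(1, 2), Mul(-13, -3), Mul(136, 5))) = Mul(Add(-84, 7), Add(Rational(1, 2), 39, 680)) = Mul(-77, Rational(1439, 2)) = Rational(-110803, 2)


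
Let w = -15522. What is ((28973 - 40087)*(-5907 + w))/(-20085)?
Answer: -79387302/6695 ≈ -11858.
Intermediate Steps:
((28973 - 40087)*(-5907 + w))/(-20085) = ((28973 - 40087)*(-5907 - 15522))/(-20085) = -11114*(-21429)*(-1/20085) = 238161906*(-1/20085) = -79387302/6695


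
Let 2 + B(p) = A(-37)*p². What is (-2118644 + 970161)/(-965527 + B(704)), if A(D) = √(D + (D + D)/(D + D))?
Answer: 123210404723/1086123794473 + 1138413101056*I/3258371383419 ≈ 0.11344 + 0.34938*I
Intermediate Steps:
A(D) = √(1 + D) (A(D) = √(D + (2*D)/((2*D))) = √(D + (2*D)*(1/(2*D))) = √(D + 1) = √(1 + D))
B(p) = -2 + 6*I*p² (B(p) = -2 + √(1 - 37)*p² = -2 + √(-36)*p² = -2 + (6*I)*p² = -2 + 6*I*p²)
(-2118644 + 970161)/(-965527 + B(704)) = (-2118644 + 970161)/(-965527 + (-2 + 6*I*704²)) = -1148483/(-965527 + (-2 + 6*I*495616)) = -1148483/(-965527 + (-2 + 2973696*I)) = -1148483*(-965529 - 2973696*I)/9775114150257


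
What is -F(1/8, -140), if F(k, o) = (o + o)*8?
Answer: 2240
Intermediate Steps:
F(k, o) = 16*o (F(k, o) = (2*o)*8 = 16*o)
-F(1/8, -140) = -16*(-140) = -1*(-2240) = 2240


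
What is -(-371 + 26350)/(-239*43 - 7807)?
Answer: 25979/18084 ≈ 1.4366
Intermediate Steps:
-(-371 + 26350)/(-239*43 - 7807) = -25979/(-10277 - 7807) = -25979/(-18084) = -25979*(-1)/18084 = -1*(-25979/18084) = 25979/18084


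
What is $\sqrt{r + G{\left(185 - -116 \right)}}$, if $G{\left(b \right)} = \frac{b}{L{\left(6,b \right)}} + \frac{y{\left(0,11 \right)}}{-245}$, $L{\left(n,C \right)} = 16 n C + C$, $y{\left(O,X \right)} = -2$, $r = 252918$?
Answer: $\frac{13 \sqrt{17249345585}}{3395} \approx 502.91$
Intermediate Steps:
$L{\left(n,C \right)} = C + 16 C n$ ($L{\left(n,C \right)} = 16 C n + C = C + 16 C n$)
$G{\left(b \right)} = \frac{439}{23765}$ ($G{\left(b \right)} = \frac{b}{b \left(1 + 16 \cdot 6\right)} - \frac{2}{-245} = \frac{b}{b \left(1 + 96\right)} - - \frac{2}{245} = \frac{b}{b 97} + \frac{2}{245} = \frac{b}{97 b} + \frac{2}{245} = b \frac{1}{97 b} + \frac{2}{245} = \frac{1}{97} + \frac{2}{245} = \frac{439}{23765}$)
$\sqrt{r + G{\left(185 - -116 \right)}} = \sqrt{252918 + \frac{439}{23765}} = \sqrt{\frac{6010596709}{23765}} = \frac{13 \sqrt{17249345585}}{3395}$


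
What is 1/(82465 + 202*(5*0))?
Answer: 1/82465 ≈ 1.2126e-5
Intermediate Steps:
1/(82465 + 202*(5*0)) = 1/(82465 + 202*0) = 1/(82465 + 0) = 1/82465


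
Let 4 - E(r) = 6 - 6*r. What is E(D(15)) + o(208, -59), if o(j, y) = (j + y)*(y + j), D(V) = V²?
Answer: 23549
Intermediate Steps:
o(j, y) = (j + y)² (o(j, y) = (j + y)*(j + y) = (j + y)²)
E(r) = -2 + 6*r (E(r) = 4 - (6 - 6*r) = 4 + (-6 + 6*r) = -2 + 6*r)
E(D(15)) + o(208, -59) = (-2 + 6*15²) + (208 - 59)² = (-2 + 6*225) + 149² = (-2 + 1350) + 22201 = 1348 + 22201 = 23549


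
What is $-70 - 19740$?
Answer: $-19810$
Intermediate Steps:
$-70 - 19740 = -19810$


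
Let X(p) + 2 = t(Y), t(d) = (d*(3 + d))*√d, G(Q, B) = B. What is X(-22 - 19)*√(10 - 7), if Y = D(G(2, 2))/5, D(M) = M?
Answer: -2*√3 + 34*√30/125 ≈ -1.9743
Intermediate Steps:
Y = ⅖ (Y = 2/5 = 2*(⅕) = ⅖ ≈ 0.40000)
t(d) = d^(3/2)*(3 + d)
X(p) = -2 + 34*√10/125 (X(p) = -2 + (⅖)^(3/2)*(3 + ⅖) = -2 + (2*√10/25)*(17/5) = -2 + 34*√10/125)
X(-22 - 19)*√(10 - 7) = (-2 + 34*√10/125)*√(10 - 7) = (-2 + 34*√10/125)*√3 = √3*(-2 + 34*√10/125)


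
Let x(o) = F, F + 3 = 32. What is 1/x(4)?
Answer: 1/29 ≈ 0.034483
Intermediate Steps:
F = 29 (F = -3 + 32 = 29)
x(o) = 29
1/x(4) = 1/29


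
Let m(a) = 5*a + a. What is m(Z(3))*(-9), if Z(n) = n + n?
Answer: -324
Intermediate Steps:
Z(n) = 2*n
m(a) = 6*a
m(Z(3))*(-9) = (6*(2*3))*(-9) = (6*6)*(-9) = 36*(-9) = -324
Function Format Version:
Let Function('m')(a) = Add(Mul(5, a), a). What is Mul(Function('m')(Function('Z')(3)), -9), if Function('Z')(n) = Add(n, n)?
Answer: -324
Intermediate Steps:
Function('Z')(n) = Mul(2, n)
Function('m')(a) = Mul(6, a)
Mul(Function('m')(Function('Z')(3)), -9) = Mul(Mul(6, Mul(2, 3)), -9) = Mul(Mul(6, 6), -9) = Mul(36, -9) = -324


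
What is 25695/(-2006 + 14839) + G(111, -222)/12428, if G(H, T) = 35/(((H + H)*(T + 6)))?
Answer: 15312869432765/7647793702848 ≈ 2.0023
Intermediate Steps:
G(H, T) = 35/(2*H*(6 + T)) (G(H, T) = 35/(((2*H)*(6 + T))) = 35/((2*H*(6 + T))) = 35*(1/(2*H*(6 + T))) = 35/(2*H*(6 + T)))
25695/(-2006 + 14839) + G(111, -222)/12428 = 25695/(-2006 + 14839) + ((35/2)/(111*(6 - 222)))/12428 = 25695/12833 + ((35/2)*(1/111)/(-216))*(1/12428) = 25695*(1/12833) + ((35/2)*(1/111)*(-1/216))*(1/12428) = 25695/12833 - 35/47952*1/12428 = 25695/12833 - 35/595947456 = 15312869432765/7647793702848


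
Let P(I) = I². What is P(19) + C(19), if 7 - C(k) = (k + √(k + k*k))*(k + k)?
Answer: -354 - 76*√95 ≈ -1094.8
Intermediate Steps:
C(k) = 7 - 2*k*(k + √(k + k²)) (C(k) = 7 - (k + √(k + k*k))*(k + k) = 7 - (k + √(k + k²))*2*k = 7 - 2*k*(k + √(k + k²)))
P(19) + C(19) = 19² + (7 - 2*19² - 2*19*√(19*(1 + 19))) = 361 + (7 - 2*361 - 2*19*√(19*20)) = 361 + (7 - 722 - 2*19*√380) = 361 + (7 - 722 - 2*19*2*√95) = 361 + (7 - 722 - 76*√95) = 361 + (-715 - 76*√95) = -354 - 76*√95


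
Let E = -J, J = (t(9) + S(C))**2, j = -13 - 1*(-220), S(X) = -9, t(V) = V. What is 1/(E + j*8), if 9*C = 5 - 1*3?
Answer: 1/1656 ≈ 0.00060386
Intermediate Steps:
C = 2/9 (C = (5 - 1*3)/9 = (5 - 3)/9 = (1/9)*2 = 2/9 ≈ 0.22222)
j = 207 (j = -13 + 220 = 207)
J = 0 (J = (9 - 9)**2 = 0**2 = 0)
E = 0 (E = -1*0 = 0)
1/(E + j*8) = 1/(0 + 207*8) = 1/(0 + 1656) = 1/1656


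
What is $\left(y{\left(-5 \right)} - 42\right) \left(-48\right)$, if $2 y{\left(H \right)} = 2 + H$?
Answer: $2088$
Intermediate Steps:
$y{\left(H \right)} = 1 + \frac{H}{2}$ ($y{\left(H \right)} = \frac{2 + H}{2} = 1 + \frac{H}{2}$)
$\left(y{\left(-5 \right)} - 42\right) \left(-48\right) = \left(\left(1 + \frac{1}{2} \left(-5\right)\right) - 42\right) \left(-48\right) = \left(\left(1 - \frac{5}{2}\right) - 42\right) \left(-48\right) = \left(- \frac{3}{2} - 42\right) \left(-48\right) = \left(- \frac{87}{2}\right) \left(-48\right) = 2088$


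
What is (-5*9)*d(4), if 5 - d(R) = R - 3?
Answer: -180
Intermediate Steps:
d(R) = 8 - R (d(R) = 5 - (R - 3) = 5 - (-3 + R) = 5 + (3 - R) = 8 - R)
(-5*9)*d(4) = (-5*9)*(8 - 1*4) = -45*(8 - 4) = -45*4 = -180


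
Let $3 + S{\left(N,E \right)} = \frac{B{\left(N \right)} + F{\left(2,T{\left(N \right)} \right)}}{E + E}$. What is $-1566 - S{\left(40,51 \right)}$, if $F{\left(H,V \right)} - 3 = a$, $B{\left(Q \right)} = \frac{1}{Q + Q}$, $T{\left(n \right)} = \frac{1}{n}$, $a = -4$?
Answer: $- \frac{12754001}{8160} \approx -1563.0$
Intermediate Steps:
$B{\left(Q \right)} = \frac{1}{2 Q}$
$F{\left(H,V \right)} = -1$ ($F{\left(H,V \right)} = 3 - 4 = -1$)
$S{\left(N,E \right)} = -3 + \frac{-1 + \frac{1}{2 N}}{2 E}$ ($S{\left(N,E \right)} = -3 + \frac{\frac{1}{2 N} - 1}{E + E} = -3 + \frac{-1 + \frac{1}{2 N}}{2 E}$)
$-1566 - S{\left(40,51 \right)} = -1566 - \left(-3 - \frac{1}{2 \cdot 51} + \frac{1}{4 \cdot 51 \cdot 40}\right) = -1566 - \left(-3 - \frac{1}{102} + \frac{1}{4} \cdot \frac{1}{51} \cdot \frac{1}{40}\right) = -1566 - \left(-3 - \frac{1}{102} + \frac{1}{8160}\right) = -1566 - - \frac{24559}{8160} = -1566 + \frac{24559}{8160} = - \frac{12754001}{8160}$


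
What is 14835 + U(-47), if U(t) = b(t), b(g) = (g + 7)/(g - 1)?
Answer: 89015/6 ≈ 14836.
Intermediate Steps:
b(g) = (7 + g)/(-1 + g)
U(t) = (7 + t)/(-1 + t)
14835 + U(-47) = 14835 + (7 - 47)/(-1 - 47) = 14835 - 40/(-48) = 14835 - 1/48*(-40) = 14835 + 5/6 = 89015/6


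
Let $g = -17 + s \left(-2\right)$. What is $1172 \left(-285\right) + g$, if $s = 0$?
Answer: $-334037$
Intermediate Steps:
$g = -17$ ($g = -17 + 0 \left(-2\right) = -17 + 0 = -17$)
$1172 \left(-285\right) + g = 1172 \left(-285\right) - 17 = -334020 - 17 = -334037$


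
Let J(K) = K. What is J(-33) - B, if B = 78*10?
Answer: -813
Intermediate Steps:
B = 780
J(-33) - B = -33 - 1*780 = -33 - 780 = -813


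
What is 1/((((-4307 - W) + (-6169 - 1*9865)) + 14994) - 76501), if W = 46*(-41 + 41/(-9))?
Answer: -9/717772 ≈ -1.2539e-5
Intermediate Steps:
W = -18860/9 (W = 46*(-41 + 41*(-⅑)) = 46*(-41 - 41/9) = 46*(-410/9) = -18860/9 ≈ -2095.6)
1/((((-4307 - W) + (-6169 - 1*9865)) + 14994) - 76501) = 1/((((-4307 - 1*(-18860/9)) + (-6169 - 1*9865)) + 14994) - 76501) = 1/((((-4307 + 18860/9) + (-6169 - 9865)) + 14994) - 76501) = 1/(((-19903/9 - 16034) + 14994) - 76501) = 1/((-164209/9 + 14994) - 76501) = 1/(-29263/9 - 76501) = 1/(-717772/9) = -9/717772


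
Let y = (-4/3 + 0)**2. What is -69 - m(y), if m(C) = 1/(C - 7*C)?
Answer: -2205/32 ≈ -68.906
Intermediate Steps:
y = 16/9 (y = (-4*1/3 + 0)**2 = (-4/3 + 0)**2 = (-4/3)**2 = 16/9 ≈ 1.7778)
m(C) = -1/(6*C) (m(C) = 1/(-6*C) = -1/(6*C))
-69 - m(y) = -69 - (-1)/(6*16/9) = -69 - (-1)*9/(6*16) = -69 - 1*(-3/32) = -69 + 3/32 = -2205/32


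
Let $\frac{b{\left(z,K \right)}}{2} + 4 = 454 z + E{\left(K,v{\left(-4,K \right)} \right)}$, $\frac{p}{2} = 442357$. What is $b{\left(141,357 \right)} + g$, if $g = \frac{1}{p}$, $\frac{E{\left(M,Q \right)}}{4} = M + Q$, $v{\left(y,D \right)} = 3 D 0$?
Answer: $\frac{115787829465}{884714} \approx 1.3088 \cdot 10^{5}$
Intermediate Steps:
$v{\left(y,D \right)} = 0$
$E{\left(M,Q \right)} = 4 M + 4 Q$ ($E{\left(M,Q \right)} = 4 \left(M + Q\right) = 4 M + 4 Q$)
$p = 884714$ ($p = 2 \cdot 442357 = 884714$)
$b{\left(z,K \right)} = -8 + 8 K + 908 z$ ($b{\left(z,K \right)} = -8 + 2 \left(454 z + \left(4 K + 4 \cdot 0\right)\right) = -8 + 2 \left(454 z + \left(4 K + 0\right)\right) = -8 + 2 \left(454 z + 4 K\right) = -8 + 2 \left(4 K + 454 z\right) = -8 + \left(8 K + 908 z\right) = -8 + 8 K + 908 z$)
$g = \frac{1}{884714} \approx 1.1303 \cdot 10^{-6}$
$b{\left(141,357 \right)} + g = \left(-8 + 8 \cdot 357 + 908 \cdot 141\right) + \frac{1}{884714} = \left(-8 + 2856 + 128028\right) + \frac{1}{884714} = 130876 + \frac{1}{884714} = \frac{115787829465}{884714}$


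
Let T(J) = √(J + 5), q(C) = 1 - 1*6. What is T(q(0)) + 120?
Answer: 120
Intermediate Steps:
q(C) = -5 (q(C) = 1 - 6 = -5)
T(J) = √(5 + J)
T(q(0)) + 120 = √(5 - 5) + 120 = √0 + 120 = 0 + 120 = 120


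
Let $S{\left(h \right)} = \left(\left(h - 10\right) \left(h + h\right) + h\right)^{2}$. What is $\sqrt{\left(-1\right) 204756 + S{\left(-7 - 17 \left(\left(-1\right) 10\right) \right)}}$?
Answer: $5 \sqrt{100155877} \approx 50039.0$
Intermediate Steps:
$S{\left(h \right)} = \left(h + 2 h \left(-10 + h\right)\right)^{2}$ ($S{\left(h \right)} = \left(\left(-10 + h\right) 2 h + h\right)^{2} = \left(2 h \left(-10 + h\right) + h\right)^{2} = \left(h + 2 h \left(-10 + h\right)\right)^{2}$)
$\sqrt{\left(-1\right) 204756 + S{\left(-7 - 17 \left(\left(-1\right) 10\right) \right)}} = \sqrt{\left(-1\right) 204756 + \left(-7 - 17 \left(\left(-1\right) 10\right)\right)^{2} \left(-19 + 2 \left(-7 - 17 \left(\left(-1\right) 10\right)\right)\right)^{2}} = \sqrt{-204756 + \left(-7 - -170\right)^{2} \left(-19 + 2 \left(-7 - -170\right)\right)^{2}} = \sqrt{-204756 + \left(-7 + 170\right)^{2} \left(-19 + 2 \left(-7 + 170\right)\right)^{2}} = \sqrt{-204756 + 163^{2} \left(-19 + 2 \cdot 163\right)^{2}} = \sqrt{-204756 + 26569 \left(-19 + 326\right)^{2}} = \sqrt{-204756 + 26569 \cdot 307^{2}} = \sqrt{-204756 + 26569 \cdot 94249} = \sqrt{-204756 + 2504101681} = \sqrt{2503896925} = 5 \sqrt{100155877}$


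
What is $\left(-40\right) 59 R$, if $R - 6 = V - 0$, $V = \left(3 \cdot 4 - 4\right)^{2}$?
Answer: $-165200$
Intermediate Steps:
$V = 64$ ($V = \left(12 - 4\right)^{2} = 8^{2} = 64$)
$R = 70$ ($R = 6 + \left(64 - 0\right) = 6 + \left(64 + 0\right) = 6 + 64 = 70$)
$\left(-40\right) 59 R = \left(-40\right) 59 \cdot 70 = \left(-2360\right) 70 = -165200$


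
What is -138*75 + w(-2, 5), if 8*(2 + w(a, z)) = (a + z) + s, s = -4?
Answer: -82817/8 ≈ -10352.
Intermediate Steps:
w(a, z) = -5/2 + a/8 + z/8 (w(a, z) = -2 + ((a + z) - 4)/8 = -2 + (-4 + a + z)/8 = -2 + (-½ + a/8 + z/8) = -5/2 + a/8 + z/8)
-138*75 + w(-2, 5) = -138*75 + (-5/2 + (⅛)*(-2) + (⅛)*5) = -10350 + (-5/2 - ¼ + 5/8) = -10350 - 17/8 = -82817/8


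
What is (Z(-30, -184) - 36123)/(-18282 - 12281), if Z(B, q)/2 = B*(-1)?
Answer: 36063/30563 ≈ 1.1800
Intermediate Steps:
Z(B, q) = -2*B (Z(B, q) = 2*(B*(-1)) = 2*(-B) = -2*B)
(Z(-30, -184) - 36123)/(-18282 - 12281) = (-2*(-30) - 36123)/(-18282 - 12281) = (60 - 36123)/(-30563) = -36063*(-1/30563) = 36063/30563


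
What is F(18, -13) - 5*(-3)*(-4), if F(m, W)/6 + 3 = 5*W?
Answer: -468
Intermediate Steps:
F(m, W) = -18 + 30*W (F(m, W) = -18 + 6*(5*W) = -18 + 30*W)
F(18, -13) - 5*(-3)*(-4) = (-18 + 30*(-13)) - 5*(-3)*(-4) = (-18 - 390) - (-15)*(-4) = -408 - 1*60 = -408 - 60 = -468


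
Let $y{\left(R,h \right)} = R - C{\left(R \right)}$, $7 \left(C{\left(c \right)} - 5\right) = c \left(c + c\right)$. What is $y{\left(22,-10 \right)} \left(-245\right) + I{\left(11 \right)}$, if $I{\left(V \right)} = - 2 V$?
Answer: $29693$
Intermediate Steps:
$C{\left(c \right)} = 5 + \frac{2 c^{2}}{7}$ ($C{\left(c \right)} = 5 + \frac{c \left(c + c\right)}{7} = 5 + \frac{c 2 c}{7} = 5 + \frac{2 c^{2}}{7}$)
$y{\left(R,h \right)} = -5 + R - \frac{2 R^{2}}{7}$ ($y{\left(R,h \right)} = R - \left(5 + \frac{2 R^{2}}{7}\right) = -5 + R - \frac{2 R^{2}}{7}$)
$y{\left(22,-10 \right)} \left(-245\right) + I{\left(11 \right)} = \left(-5 + 22 - \frac{2 \cdot 22^{2}}{7}\right) \left(-245\right) - 22 = \left(-5 + 22 - \frac{968}{7}\right) \left(-245\right) - 22 = \left(- \frac{849}{7}\right) \left(-245\right) - 22 = 29715 - 22 = 29693$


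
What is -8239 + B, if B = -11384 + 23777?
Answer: 4154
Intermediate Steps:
B = 12393
-8239 + B = -8239 + 12393 = 4154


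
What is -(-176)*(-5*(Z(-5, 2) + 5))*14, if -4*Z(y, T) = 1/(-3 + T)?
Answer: -64680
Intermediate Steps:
Z(y, T) = -1/(4*(-3 + T))
-(-176)*(-5*(Z(-5, 2) + 5))*14 = -(-176)*(-5*(-1/(-12 + 4*2) + 5))*14 = -(-176)*(-5*(-1/(-12 + 8) + 5))*14 = -(-176)*(-5*(-1/(-4) + 5))*14 = -(-176)*(-5*(-1*(-¼) + 5))*14 = -(-176)*(-5*(¼ + 5))*14 = -(-176)*(-5*21/4)*14 = -(-176)*(-105)/4*14 = -16*1155/4*14 = -4620*14 = -64680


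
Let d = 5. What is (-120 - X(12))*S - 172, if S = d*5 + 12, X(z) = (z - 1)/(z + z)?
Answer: -111095/24 ≈ -4629.0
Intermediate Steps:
X(z) = (-1 + z)/(2*z) (X(z) = (-1 + z)/((2*z)) = (-1 + z)*(1/(2*z)) = (-1 + z)/(2*z))
S = 37 (S = 5*5 + 12 = 25 + 12 = 37)
(-120 - X(12))*S - 172 = (-120 - (-1 + 12)/(2*12))*37 - 172 = (-120 - 11/(2*12))*37 - 172 = (-120 - 1*11/24)*37 - 172 = (-120 - 11/24)*37 - 172 = -2891/24*37 - 172 = -106967/24 - 172 = -111095/24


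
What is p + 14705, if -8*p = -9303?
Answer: 126943/8 ≈ 15868.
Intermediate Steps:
p = 9303/8 (p = -1/8*(-9303) = 9303/8 ≈ 1162.9)
p + 14705 = 9303/8 + 14705 = 126943/8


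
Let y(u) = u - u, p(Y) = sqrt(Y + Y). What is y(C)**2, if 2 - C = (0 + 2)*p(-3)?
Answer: 0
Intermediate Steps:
p(Y) = sqrt(2)*sqrt(Y) (p(Y) = sqrt(2*Y) = sqrt(2)*sqrt(Y))
C = 2 - 2*I*sqrt(6) (C = 2 - (0 + 2)*sqrt(2)*sqrt(-3) = 2 - 2*sqrt(2)*(I*sqrt(3)) = 2 - 2*I*sqrt(6) ≈ 2.0 - 4.899*I)
y(u) = 0
y(C)**2 = 0**2 = 0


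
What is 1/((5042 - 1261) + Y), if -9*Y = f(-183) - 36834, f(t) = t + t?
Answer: 3/23743 ≈ 0.00012635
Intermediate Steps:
f(t) = 2*t
Y = 12400/3 (Y = -(2*(-183) - 36834)/9 = -(-366 - 36834)/9 = -⅑*(-37200) = 12400/3 ≈ 4133.3)
1/((5042 - 1261) + Y) = 1/((5042 - 1261) + 12400/3) = 1/(3781 + 12400/3) = 1/(23743/3) = 3/23743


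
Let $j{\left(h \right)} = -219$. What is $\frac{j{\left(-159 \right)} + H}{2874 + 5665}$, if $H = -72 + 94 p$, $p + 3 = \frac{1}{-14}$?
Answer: $- \frac{4058}{59773} \approx -0.06789$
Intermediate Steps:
$p = - \frac{43}{14}$ ($p = -3 + \frac{1}{-14} = -3 - \frac{1}{14} = - \frac{43}{14} \approx -3.0714$)
$H = - \frac{2525}{7}$ ($H = -72 + 94 \left(- \frac{43}{14}\right) = -72 - \frac{2021}{7} = - \frac{2525}{7} \approx -360.71$)
$\frac{j{\left(-159 \right)} + H}{2874 + 5665} = \frac{-219 - \frac{2525}{7}}{2874 + 5665} = - \frac{4058}{7 \cdot 8539} = \left(- \frac{4058}{7}\right) \frac{1}{8539} = - \frac{4058}{59773}$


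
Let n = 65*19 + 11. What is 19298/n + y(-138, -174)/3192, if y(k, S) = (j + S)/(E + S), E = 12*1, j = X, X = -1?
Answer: 712806503/46022256 ≈ 15.488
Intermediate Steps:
j = -1
E = 12
n = 1246 (n = 1235 + 11 = 1246)
y(k, S) = (-1 + S)/(12 + S)
19298/n + y(-138, -174)/3192 = 19298/1246 + ((-1 - 174)/(12 - 174))/3192 = 19298*(1/1246) + (-175/(-162))*(1/3192) = 9649/623 - 1/162*(-175)*(1/3192) = 9649/623 + (175/162)*(1/3192) = 9649/623 + 25/73872 = 712806503/46022256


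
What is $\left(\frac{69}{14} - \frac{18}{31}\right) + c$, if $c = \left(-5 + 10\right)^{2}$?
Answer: $\frac{12737}{434} \approx 29.348$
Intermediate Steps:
$c = 25$ ($c = 5^{2} = 25$)
$\left(\frac{69}{14} - \frac{18}{31}\right) + c = \left(\frac{69}{14} - \frac{18}{31}\right) + 25 = \frac{1887}{434} + 25 = \frac{12737}{434}$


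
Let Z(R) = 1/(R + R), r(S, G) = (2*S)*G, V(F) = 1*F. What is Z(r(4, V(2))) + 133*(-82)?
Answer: -348991/32 ≈ -10906.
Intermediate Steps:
V(F) = F
r(S, G) = 2*G*S
Z(R) = 1/(2*R)
Z(r(4, V(2))) + 133*(-82) = 1/(2*((2*2*4))) + 133*(-82) = (½)/16 - 10906 = (½)*(1/16) - 10906 = 1/32 - 10906 = -348991/32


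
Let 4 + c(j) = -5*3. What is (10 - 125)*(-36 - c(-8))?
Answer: 1955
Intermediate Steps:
c(j) = -19 (c(j) = -4 - 5*3 = -4 - 15 = -19)
(10 - 125)*(-36 - c(-8)) = (10 - 125)*(-36 - 1*(-19)) = -115*(-36 + 19) = -115*(-17) = 1955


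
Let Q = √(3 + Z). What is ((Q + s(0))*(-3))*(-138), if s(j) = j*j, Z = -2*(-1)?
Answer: 414*√5 ≈ 925.73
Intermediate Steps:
Z = 2
s(j) = j²
Q = √5 (Q = √(3 + 2) = √5 ≈ 2.2361)
((Q + s(0))*(-3))*(-138) = ((√5 + 0²)*(-3))*(-138) = ((√5 + 0)*(-3))*(-138) = (√5*(-3))*(-138) = -3*√5*(-138) = 414*√5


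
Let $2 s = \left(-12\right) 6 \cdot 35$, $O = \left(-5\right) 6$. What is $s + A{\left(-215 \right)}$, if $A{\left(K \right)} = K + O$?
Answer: $-1505$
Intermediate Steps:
$O = -30$
$A{\left(K \right)} = -30 + K$ ($A{\left(K \right)} = K - 30 = -30 + K$)
$s = -1260$ ($s = \frac{\left(-12\right) 6 \cdot 35}{2} = \frac{\left(-72\right) 35}{2} = \frac{1}{2} \left(-2520\right) = -1260$)
$s + A{\left(-215 \right)} = -1260 - 245 = -1505$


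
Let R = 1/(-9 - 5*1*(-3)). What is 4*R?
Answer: ⅔ ≈ 0.66667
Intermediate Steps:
R = ⅙ (R = 1/(-9 - 5*(-3)) = 1/(-9 + 15) = 1/6 = ⅙ ≈ 0.16667)
4*R = 4*(⅙) = ⅔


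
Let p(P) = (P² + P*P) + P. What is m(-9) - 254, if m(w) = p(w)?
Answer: -101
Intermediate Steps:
p(P) = P + 2*P² (p(P) = (P² + P²) + P = 2*P² + P = P + 2*P²)
m(w) = w*(1 + 2*w)
m(-9) - 254 = -9*(1 + 2*(-9)) - 254 = -9*(1 - 18) - 254 = -9*(-17) - 254 = 153 - 254 = -101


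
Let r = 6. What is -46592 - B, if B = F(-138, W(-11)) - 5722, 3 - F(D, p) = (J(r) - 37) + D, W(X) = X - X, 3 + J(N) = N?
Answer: -41045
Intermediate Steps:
J(N) = -3 + N
W(X) = 0
F(D, p) = 37 - D (F(D, p) = 3 - (((-3 + 6) - 37) + D) = 3 - ((3 - 37) + D) = 3 - (-34 + D) = 3 + (34 - D) = 37 - D)
B = -5547 (B = (37 - 1*(-138)) - 5722 = (37 + 138) - 5722 = 175 - 5722 = -5547)
-46592 - B = -46592 - 1*(-5547) = -46592 + 5547 = -41045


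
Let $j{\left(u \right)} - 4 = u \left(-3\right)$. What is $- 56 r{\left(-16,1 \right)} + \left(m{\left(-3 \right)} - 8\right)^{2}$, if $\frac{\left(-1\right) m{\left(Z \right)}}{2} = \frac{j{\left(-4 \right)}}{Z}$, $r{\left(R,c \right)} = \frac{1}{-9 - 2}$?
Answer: $\frac{1208}{99} \approx 12.202$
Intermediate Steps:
$j{\left(u \right)} = 4 - 3 u$ ($j{\left(u \right)} = 4 + u \left(-3\right) = 4 - 3 u$)
$r{\left(R,c \right)} = - \frac{1}{11}$ ($r{\left(R,c \right)} = \frac{1}{-11} = - \frac{1}{11}$)
$m{\left(Z \right)} = - \frac{32}{Z}$ ($m{\left(Z \right)} = - 2 \frac{4 - -12}{Z} = - 2 \frac{4 + 12}{Z} = - 2 \frac{16}{Z} = - \frac{32}{Z}$)
$- 56 r{\left(-16,1 \right)} + \left(m{\left(-3 \right)} - 8\right)^{2} = \left(-56\right) \left(- \frac{1}{11}\right) + \left(- \frac{32}{-3} - 8\right)^{2} = \frac{56}{11} + \left(\left(-32\right) \left(- \frac{1}{3}\right) - 8\right)^{2} = \frac{56}{11} + \left(\frac{32}{3} - 8\right)^{2} = \frac{56}{11} + \left(\frac{8}{3}\right)^{2} = \frac{56}{11} + \frac{64}{9} = \frac{1208}{99}$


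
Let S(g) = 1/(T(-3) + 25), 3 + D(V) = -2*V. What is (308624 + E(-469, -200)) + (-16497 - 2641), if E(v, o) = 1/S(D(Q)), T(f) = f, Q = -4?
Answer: 289508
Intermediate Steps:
D(V) = -3 - 2*V
S(g) = 1/22 (S(g) = 1/(-3 + 25) = 1/22)
E(v, o) = 22 (E(v, o) = 1/(1/22) = 22)
(308624 + E(-469, -200)) + (-16497 - 2641) = (308624 + 22) + (-16497 - 2641) = 308646 - 19138 = 289508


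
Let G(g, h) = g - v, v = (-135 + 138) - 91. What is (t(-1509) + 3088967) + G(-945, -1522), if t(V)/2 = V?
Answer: 3085092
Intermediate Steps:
t(V) = 2*V
v = -88 (v = 3 - 91 = -88)
G(g, h) = 88 + g (G(g, h) = g - 1*(-88) = g + 88 = 88 + g)
(t(-1509) + 3088967) + G(-945, -1522) = (2*(-1509) + 3088967) + (88 - 945) = (-3018 + 3088967) - 857 = 3085949 - 857 = 3085092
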